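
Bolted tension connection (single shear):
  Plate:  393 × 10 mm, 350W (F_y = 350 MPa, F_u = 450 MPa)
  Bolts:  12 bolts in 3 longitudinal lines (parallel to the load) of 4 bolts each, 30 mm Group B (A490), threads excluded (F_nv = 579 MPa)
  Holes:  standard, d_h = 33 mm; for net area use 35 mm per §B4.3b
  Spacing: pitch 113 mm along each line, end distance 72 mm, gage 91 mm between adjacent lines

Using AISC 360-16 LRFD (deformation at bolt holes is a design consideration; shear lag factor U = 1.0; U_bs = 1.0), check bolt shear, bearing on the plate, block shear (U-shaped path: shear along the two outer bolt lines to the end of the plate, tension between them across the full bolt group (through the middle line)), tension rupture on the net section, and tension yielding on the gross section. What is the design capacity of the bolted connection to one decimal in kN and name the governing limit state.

972.0 kN (net-section rupture governs)

Bolt shear: A_b = π(30)²/4 = 706.86 mm². φR_n = 0.75 × 579 × 706.86 × 12 × 1 = 3683.4 kN.
Bearing (10 mm plate, F_u = 450 MPa): end bolts L_c = 72 − 33/2 = 55.5, R_n = min(1.2×55.5×10×450, 2.4×30×10×450) = 299.7 kN/bolt; interior L_c = 113 − 33 = 80, R_n = 324 kN/bolt. φR_n = 0.75 × (3×299.7 + 9×324) = 2861.3 kN.
Block shear: shear path 2×[72+3×113] = 2×411 mm, A_gv = 8220, A_nv = 2×(411 − 3.5×35)×10 = 5770 mm²; tension across gage: (182 − 2×35)×10 = 1120 mm². R_n = min(0.6×450×5770, 0.6×350×8220) + 1.0×450×1120 = min(1557.9, 1726.2) + 504 = 2061.9 kN. φR_n = 0.75 × 2061.9 = 1546.4 kN.
Tension rupture (net): A_n = (393 − 3×35)×10 = 2880 mm² (U = 1.0, A_e = A_n). φR_n = 0.75 × 450 × 2880 = 972.0 kN.
Tension yield (gross): A_g = 393×10 = 3930 mm². φR_n = 0.90 × 350 × 3930 = 1238.0 kN.
Governing: min(3683.4, 2861.3, 1546.4, 972.0, 1238.0) = 972.0 kN → net-section rupture.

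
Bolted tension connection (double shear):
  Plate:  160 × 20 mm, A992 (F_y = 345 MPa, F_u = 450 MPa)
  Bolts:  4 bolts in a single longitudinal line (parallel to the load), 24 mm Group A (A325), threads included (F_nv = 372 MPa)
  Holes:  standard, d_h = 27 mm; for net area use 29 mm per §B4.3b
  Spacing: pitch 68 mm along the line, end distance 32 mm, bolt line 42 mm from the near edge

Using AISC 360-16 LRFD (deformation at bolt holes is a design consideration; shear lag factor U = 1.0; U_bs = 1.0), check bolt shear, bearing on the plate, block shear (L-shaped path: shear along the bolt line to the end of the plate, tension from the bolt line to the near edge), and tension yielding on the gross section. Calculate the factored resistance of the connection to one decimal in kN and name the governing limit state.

730.4 kN (block shear governs)

Bolt shear: A_b = π(24)²/4 = 452.39 mm². φR_n = 0.75 × 372 × 452.39 × 4 × 2 = 1009.7 kN.
Bearing (20 mm plate, F_u = 450 MPa): end bolts L_c = 32 − 27/2 = 18.5, R_n = min(1.2×18.5×20×450, 2.4×24×20×450) = 199.8 kN/bolt; interior L_c = 68 − 27 = 41, R_n = 442.8 kN/bolt. φR_n = 0.75 × (1×199.8 + 3×442.8) = 1146.2 kN.
Block shear: shear path 1×[32+3×68] = 1×236 mm, A_gv = 4720, A_nv = 1×(236 − 3.5×29)×20 = 2690 mm²; tension to near edge: (42 − 0.5×29)×20 = 550 mm². R_n = min(0.6×450×2690, 0.6×345×4720) + 1.0×450×550 = min(726.3, 977.04) + 247.5 = 973.8 kN. φR_n = 0.75 × 973.8 = 730.4 kN.
Tension yield (gross): A_g = 160×20 = 3200 mm². φR_n = 0.90 × 345 × 3200 = 993.6 kN.
Governing: min(1009.7, 1146.2, 730.4, 993.6) = 730.4 kN → block shear.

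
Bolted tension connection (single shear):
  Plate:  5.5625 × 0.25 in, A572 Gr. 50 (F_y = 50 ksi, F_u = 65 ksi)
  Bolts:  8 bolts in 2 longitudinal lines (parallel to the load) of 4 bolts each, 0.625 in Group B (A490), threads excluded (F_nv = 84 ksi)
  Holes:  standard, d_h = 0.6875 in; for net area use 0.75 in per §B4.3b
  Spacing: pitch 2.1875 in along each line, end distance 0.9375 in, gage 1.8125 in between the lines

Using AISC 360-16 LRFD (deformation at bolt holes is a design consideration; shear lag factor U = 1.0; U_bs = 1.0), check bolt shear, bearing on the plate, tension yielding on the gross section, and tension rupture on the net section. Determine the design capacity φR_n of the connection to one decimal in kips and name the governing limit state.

Bolt shear: A_b = π(0.625)²/4 = 0.3068 in². φR_n = 0.75 × 84 × 0.3068 × 8 × 1 = 154.6 kips.
Bearing (0.25 in plate, F_u = 65 ksi): end bolts L_c = 0.9375 − 0.6875/2 = 0.59375, R_n = min(1.2×0.59375×0.25×65, 2.4×0.625×0.25×65) = 11.578 kips/bolt; interior L_c = 2.1875 − 0.6875 = 1.5, R_n = 24.375 kips/bolt. φR_n = 0.75 × (2×11.578 + 6×24.375) = 127.1 kips.
Tension yield (gross): A_g = 5.5625×0.25 = 1.3906 in². φR_n = 0.90 × 50 × 1.3906 = 62.6 kips.
Tension rupture (net): A_n = (5.5625 − 2×0.75)×0.25 = 1.0156 in² (U = 1.0, A_e = A_n). φR_n = 0.75 × 65 × 1.0156 = 49.5 kips.
Governing: min(154.6, 127.1, 62.6, 49.5) = 49.5 kips → net-section rupture.

49.5 kips (net-section rupture governs)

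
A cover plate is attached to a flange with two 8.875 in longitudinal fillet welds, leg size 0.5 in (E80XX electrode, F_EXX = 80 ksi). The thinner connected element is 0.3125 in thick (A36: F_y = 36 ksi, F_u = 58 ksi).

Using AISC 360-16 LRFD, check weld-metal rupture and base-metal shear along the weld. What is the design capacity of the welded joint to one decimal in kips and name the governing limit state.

119.8 kips (base-metal shear governs)

Weld metal: throat = 0.707×0.5 = 0.3535 in, L = 2×8.875 = 17.75 in. φR_n = 0.75 × 0.6 × 80 × 0.3535 × 17.75 = 225.9 kips.
Base metal shear (0.3125 in plate): yield φR_n = 1.0×0.6×36×0.3125×17.75 = 119.8 kips; rupture φR_n = 0.75×0.6×58×0.3125×17.75 = 144.8 kips; take 119.8 kips (yield).
Governing: min(225.9, 119.8) = 119.8 kips → base-metal shear.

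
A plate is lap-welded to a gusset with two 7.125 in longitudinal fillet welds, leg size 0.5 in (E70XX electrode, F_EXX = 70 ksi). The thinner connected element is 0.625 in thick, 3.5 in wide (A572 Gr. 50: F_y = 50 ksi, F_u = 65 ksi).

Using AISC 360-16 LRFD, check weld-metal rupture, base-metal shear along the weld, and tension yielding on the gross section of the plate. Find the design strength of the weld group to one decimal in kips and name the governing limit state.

98.4 kips (gross-section yield governs)

Weld metal: throat = 0.707×0.5 = 0.3535 in, L = 2×7.125 = 14.25 in. φR_n = 0.75 × 0.6 × 70 × 0.3535 × 14.25 = 158.7 kips.
Base metal shear (0.625 in plate): yield φR_n = 1.0×0.6×50×0.625×14.25 = 267.2 kips; rupture φR_n = 0.75×0.6×65×0.625×14.25 = 260.5 kips; take 260.5 kips (rupture).
Tension yield (gross): A_g = 3.5×0.625 = 2.1875 in². φR_n = 0.90 × 50 × 2.1875 = 98.4 kips.
Governing: min(158.7, 260.5, 98.4) = 98.4 kips → gross-section yield.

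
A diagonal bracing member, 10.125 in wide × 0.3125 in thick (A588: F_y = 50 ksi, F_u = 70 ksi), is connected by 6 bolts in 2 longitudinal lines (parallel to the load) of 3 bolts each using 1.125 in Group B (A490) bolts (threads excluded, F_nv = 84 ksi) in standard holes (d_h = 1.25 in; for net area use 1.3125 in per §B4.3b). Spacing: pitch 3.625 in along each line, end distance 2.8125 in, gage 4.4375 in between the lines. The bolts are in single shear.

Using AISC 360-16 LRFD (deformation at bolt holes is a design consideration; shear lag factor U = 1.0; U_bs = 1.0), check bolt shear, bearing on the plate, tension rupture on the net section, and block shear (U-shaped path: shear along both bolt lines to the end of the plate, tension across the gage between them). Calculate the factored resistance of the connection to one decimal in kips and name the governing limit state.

123.0 kips (net-section rupture governs)

Bolt shear: A_b = π(1.125)²/4 = 0.99402 in². φR_n = 0.75 × 84 × 0.99402 × 6 × 1 = 375.7 kips.
Bearing (0.3125 in plate, F_u = 70 ksi): end bolts L_c = 2.8125 − 1.25/2 = 2.1875, R_n = min(1.2×2.1875×0.3125×70, 2.4×1.125×0.3125×70) = 57.422 kips/bolt; interior L_c = 3.625 − 1.25 = 2.375, R_n = 59.063 kips/bolt. φR_n = 0.75 × (2×57.422 + 4×59.063) = 263.3 kips.
Tension rupture (net): A_n = (10.125 − 2×1.3125)×0.3125 = 2.3438 in² (U = 1.0, A_e = A_n). φR_n = 0.75 × 70 × 2.3438 = 123.0 kips.
Block shear: shear path 2×[2.8125+2×3.625] = 2×10.0625 in, A_gv = 6.2891, A_nv = 2×(10.0625 − 2.5×1.3125)×0.3125 = 4.2383 in²; tension across gage: (4.4375 − 1×1.3125)×0.3125 = 0.97656 in². R_n = min(0.6×70×4.2383, 0.6×50×6.2891) + 1.0×70×0.97656 = min(178.01, 188.67) + 68.359 = 246.37 kips. φR_n = 0.75 × 246.37 = 184.8 kips.
Governing: min(375.7, 263.3, 123.0, 184.8) = 123.0 kips → net-section rupture.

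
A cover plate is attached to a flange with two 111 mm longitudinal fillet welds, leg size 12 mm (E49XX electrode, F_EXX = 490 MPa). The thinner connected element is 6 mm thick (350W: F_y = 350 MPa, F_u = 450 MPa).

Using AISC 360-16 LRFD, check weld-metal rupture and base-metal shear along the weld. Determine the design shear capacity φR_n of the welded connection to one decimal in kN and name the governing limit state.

Weld metal: throat = 0.707×12 = 8.484 mm, L = 2×111 = 222 mm. φR_n = 0.75 × 0.6 × 490 × 8.484 × 222 = 415.3 kN.
Base metal shear (6 mm plate): yield φR_n = 1.0×0.6×350×6×222 = 279.7 kN; rupture φR_n = 0.75×0.6×450×6×222 = 269.7 kN; take 269.7 kN (rupture).
Governing: min(415.3, 269.7) = 269.7 kN → base-metal shear.

269.7 kN (base-metal shear governs)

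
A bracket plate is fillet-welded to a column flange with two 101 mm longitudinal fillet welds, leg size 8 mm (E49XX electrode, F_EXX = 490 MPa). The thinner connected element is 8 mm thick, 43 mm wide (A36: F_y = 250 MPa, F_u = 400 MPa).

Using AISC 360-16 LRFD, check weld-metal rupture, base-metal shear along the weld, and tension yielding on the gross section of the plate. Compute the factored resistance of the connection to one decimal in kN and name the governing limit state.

Weld metal: throat = 0.707×8 = 5.656 mm, L = 2×101 = 202 mm. φR_n = 0.75 × 0.6 × 490 × 5.656 × 202 = 251.9 kN.
Base metal shear (8 mm plate): yield φR_n = 1.0×0.6×250×8×202 = 242.4 kN; rupture φR_n = 0.75×0.6×400×8×202 = 290.9 kN; take 242.4 kN (yield).
Tension yield (gross): A_g = 43×8 = 344 mm². φR_n = 0.90 × 250 × 344 = 77.4 kN.
Governing: min(251.9, 242.4, 77.4) = 77.4 kN → gross-section yield.

77.4 kN (gross-section yield governs)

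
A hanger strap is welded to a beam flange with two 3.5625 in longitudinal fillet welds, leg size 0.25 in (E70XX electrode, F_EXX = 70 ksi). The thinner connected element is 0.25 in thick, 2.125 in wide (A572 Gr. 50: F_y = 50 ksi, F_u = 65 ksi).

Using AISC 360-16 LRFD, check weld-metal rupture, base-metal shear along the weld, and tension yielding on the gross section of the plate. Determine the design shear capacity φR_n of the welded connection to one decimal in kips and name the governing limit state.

Weld metal: throat = 0.707×0.25 = 0.17675 in, L = 2×3.5625 = 7.125 in. φR_n = 0.75 × 0.6 × 70 × 0.17675 × 7.125 = 39.7 kips.
Base metal shear (0.25 in plate): yield φR_n = 1.0×0.6×50×0.25×7.125 = 53.4 kips; rupture φR_n = 0.75×0.6×65×0.25×7.125 = 52.1 kips; take 52.1 kips (rupture).
Tension yield (gross): A_g = 2.125×0.25 = 0.53125 in². φR_n = 0.90 × 50 × 0.53125 = 23.9 kips.
Governing: min(39.7, 52.1, 23.9) = 23.9 kips → gross-section yield.

23.9 kips (gross-section yield governs)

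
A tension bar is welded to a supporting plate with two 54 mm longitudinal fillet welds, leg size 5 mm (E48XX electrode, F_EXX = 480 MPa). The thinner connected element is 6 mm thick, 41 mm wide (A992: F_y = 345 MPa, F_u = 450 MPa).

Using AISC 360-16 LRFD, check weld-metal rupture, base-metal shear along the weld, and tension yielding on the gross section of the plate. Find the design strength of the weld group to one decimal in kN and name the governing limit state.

76.4 kN (gross-section yield governs)

Weld metal: throat = 0.707×5 = 3.535 mm, L = 2×54 = 108 mm. φR_n = 0.75 × 0.6 × 480 × 3.535 × 108 = 82.5 kN.
Base metal shear (6 mm plate): yield φR_n = 1.0×0.6×345×6×108 = 134.1 kN; rupture φR_n = 0.75×0.6×450×6×108 = 131.2 kN; take 131.2 kN (rupture).
Tension yield (gross): A_g = 41×6 = 246 mm². φR_n = 0.90 × 345 × 246 = 76.4 kN.
Governing: min(82.5, 131.2, 76.4) = 76.4 kN → gross-section yield.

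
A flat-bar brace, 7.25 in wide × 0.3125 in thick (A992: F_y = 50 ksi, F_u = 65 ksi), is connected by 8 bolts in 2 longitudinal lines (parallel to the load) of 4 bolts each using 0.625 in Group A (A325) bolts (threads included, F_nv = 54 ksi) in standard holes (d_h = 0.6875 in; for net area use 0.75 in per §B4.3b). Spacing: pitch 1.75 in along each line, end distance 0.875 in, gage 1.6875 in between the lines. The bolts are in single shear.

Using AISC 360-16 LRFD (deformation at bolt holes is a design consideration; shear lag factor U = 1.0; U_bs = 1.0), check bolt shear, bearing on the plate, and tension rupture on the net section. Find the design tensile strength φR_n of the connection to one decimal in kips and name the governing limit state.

Bolt shear: A_b = π(0.625)²/4 = 0.3068 in². φR_n = 0.75 × 54 × 0.3068 × 8 × 1 = 99.4 kips.
Bearing (0.3125 in plate, F_u = 65 ksi): end bolts L_c = 0.875 − 0.6875/2 = 0.53125, R_n = min(1.2×0.53125×0.3125×65, 2.4×0.625×0.3125×65) = 12.949 kips/bolt; interior L_c = 1.75 − 0.6875 = 1.0625, R_n = 25.898 kips/bolt. φR_n = 0.75 × (2×12.949 + 6×25.898) = 136.0 kips.
Tension rupture (net): A_n = (7.25 − 2×0.75)×0.3125 = 1.7969 in² (U = 1.0, A_e = A_n). φR_n = 0.75 × 65 × 1.7969 = 87.6 kips.
Governing: min(99.4, 136.0, 87.6) = 87.6 kips → net-section rupture.

87.6 kips (net-section rupture governs)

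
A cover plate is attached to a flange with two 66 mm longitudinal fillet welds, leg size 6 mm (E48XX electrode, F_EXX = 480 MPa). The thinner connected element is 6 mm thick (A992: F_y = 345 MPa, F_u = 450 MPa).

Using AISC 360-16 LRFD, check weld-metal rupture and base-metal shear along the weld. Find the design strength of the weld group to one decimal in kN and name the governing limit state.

Weld metal: throat = 0.707×6 = 4.242 mm, L = 2×66 = 132 mm. φR_n = 0.75 × 0.6 × 480 × 4.242 × 132 = 120.9 kN.
Base metal shear (6 mm plate): yield φR_n = 1.0×0.6×345×6×132 = 163.9 kN; rupture φR_n = 0.75×0.6×450×6×132 = 160.4 kN; take 160.4 kN (rupture).
Governing: min(120.9, 160.4) = 120.9 kN → weld metal.

120.9 kN (weld metal governs)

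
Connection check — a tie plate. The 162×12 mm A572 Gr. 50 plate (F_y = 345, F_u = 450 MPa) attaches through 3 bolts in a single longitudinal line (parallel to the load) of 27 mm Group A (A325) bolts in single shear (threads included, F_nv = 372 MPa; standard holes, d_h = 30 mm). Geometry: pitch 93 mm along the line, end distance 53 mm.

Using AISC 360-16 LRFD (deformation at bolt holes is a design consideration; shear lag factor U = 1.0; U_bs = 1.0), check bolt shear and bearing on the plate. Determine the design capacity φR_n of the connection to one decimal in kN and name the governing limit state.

Bolt shear: A_b = π(27)²/4 = 572.56 mm². φR_n = 0.75 × 372 × 572.56 × 3 × 1 = 479.2 kN.
Bearing (12 mm plate, F_u = 450 MPa): end bolts L_c = 53 − 30/2 = 38, R_n = min(1.2×38×12×450, 2.4×27×12×450) = 246.24 kN/bolt; interior L_c = 93 − 30 = 63, R_n = 349.92 kN/bolt. φR_n = 0.75 × (1×246.24 + 2×349.92) = 709.6 kN.
Governing: min(479.2, 709.6) = 479.2 kN → bolt shear.

479.2 kN (bolt shear governs)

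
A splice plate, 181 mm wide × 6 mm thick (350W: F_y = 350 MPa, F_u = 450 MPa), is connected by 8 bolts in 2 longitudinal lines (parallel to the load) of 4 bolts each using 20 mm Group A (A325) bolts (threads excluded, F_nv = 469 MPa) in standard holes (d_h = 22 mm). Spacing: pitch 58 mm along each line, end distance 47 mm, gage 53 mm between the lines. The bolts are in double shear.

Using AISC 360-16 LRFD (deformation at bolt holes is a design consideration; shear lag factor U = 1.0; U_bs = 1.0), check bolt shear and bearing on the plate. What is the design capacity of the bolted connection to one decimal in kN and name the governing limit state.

Bolt shear: A_b = π(20)²/4 = 314.16 mm². φR_n = 0.75 × 469 × 314.16 × 8 × 2 = 1768.1 kN.
Bearing (6 mm plate, F_u = 450 MPa): end bolts L_c = 47 − 22/2 = 36, R_n = min(1.2×36×6×450, 2.4×20×6×450) = 116.64 kN/bolt; interior L_c = 58 − 22 = 36, R_n = 116.64 kN/bolt. φR_n = 0.75 × (2×116.64 + 6×116.64) = 699.8 kN.
Governing: min(1768.1, 699.8) = 699.8 kN → bearing.

699.8 kN (bearing governs)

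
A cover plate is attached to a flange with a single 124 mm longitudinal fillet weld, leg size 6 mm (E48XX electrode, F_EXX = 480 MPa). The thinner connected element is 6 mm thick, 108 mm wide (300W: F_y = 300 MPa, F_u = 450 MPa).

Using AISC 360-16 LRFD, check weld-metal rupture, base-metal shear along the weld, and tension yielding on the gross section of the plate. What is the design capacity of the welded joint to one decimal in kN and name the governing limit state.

Weld metal: throat = 0.707×6 = 4.242 mm, L = 124 mm. φR_n = 0.75 × 0.6 × 480 × 4.242 × 124 = 113.6 kN.
Base metal shear (6 mm plate): yield φR_n = 1.0×0.6×300×6×124 = 133.9 kN; rupture φR_n = 0.75×0.6×450×6×124 = 150.7 kN; take 133.9 kN (yield).
Tension yield (gross): A_g = 108×6 = 648 mm². φR_n = 0.90 × 300 × 648 = 175.0 kN.
Governing: min(113.6, 133.9, 175.0) = 113.6 kN → weld metal.

113.6 kN (weld metal governs)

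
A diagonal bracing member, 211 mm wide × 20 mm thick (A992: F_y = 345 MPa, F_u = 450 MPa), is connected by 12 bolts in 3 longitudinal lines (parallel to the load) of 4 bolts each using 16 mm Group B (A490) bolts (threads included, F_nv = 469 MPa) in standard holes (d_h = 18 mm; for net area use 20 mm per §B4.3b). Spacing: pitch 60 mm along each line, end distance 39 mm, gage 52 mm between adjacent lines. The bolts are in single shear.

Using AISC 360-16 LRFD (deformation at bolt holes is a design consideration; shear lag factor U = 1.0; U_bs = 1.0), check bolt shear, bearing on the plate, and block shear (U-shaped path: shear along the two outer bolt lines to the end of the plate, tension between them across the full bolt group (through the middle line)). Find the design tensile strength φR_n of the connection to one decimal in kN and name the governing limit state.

Bolt shear: A_b = π(16)²/4 = 201.06 mm². φR_n = 0.75 × 469 × 201.06 × 12 × 1 = 848.7 kN.
Bearing (20 mm plate, F_u = 450 MPa): end bolts L_c = 39 − 18/2 = 30, R_n = min(1.2×30×20×450, 2.4×16×20×450) = 324 kN/bolt; interior L_c = 60 − 18 = 42, R_n = 345.6 kN/bolt. φR_n = 0.75 × (3×324 + 9×345.6) = 3061.8 kN.
Block shear: shear path 2×[39+3×60] = 2×219 mm, A_gv = 8760, A_nv = 2×(219 − 3.5×20)×20 = 5960 mm²; tension across gage: (104 − 2×20)×20 = 1280 mm². R_n = min(0.6×450×5960, 0.6×345×8760) + 1.0×450×1280 = min(1609.2, 1813.3) + 576 = 2185.2 kN. φR_n = 0.75 × 2185.2 = 1638.9 kN.
Governing: min(848.7, 3061.8, 1638.9) = 848.7 kN → bolt shear.

848.7 kN (bolt shear governs)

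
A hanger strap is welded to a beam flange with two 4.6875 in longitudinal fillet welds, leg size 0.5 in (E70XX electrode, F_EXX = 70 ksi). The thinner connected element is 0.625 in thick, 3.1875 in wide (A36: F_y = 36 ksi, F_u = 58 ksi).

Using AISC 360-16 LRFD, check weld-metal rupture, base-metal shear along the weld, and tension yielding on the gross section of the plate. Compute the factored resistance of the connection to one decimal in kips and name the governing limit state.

Weld metal: throat = 0.707×0.5 = 0.3535 in, L = 2×4.6875 = 9.375 in. φR_n = 0.75 × 0.6 × 70 × 0.3535 × 9.375 = 104.4 kips.
Base metal shear (0.625 in plate): yield φR_n = 1.0×0.6×36×0.625×9.375 = 126.6 kips; rupture φR_n = 0.75×0.6×58×0.625×9.375 = 152.9 kips; take 126.6 kips (yield).
Tension yield (gross): A_g = 3.1875×0.625 = 1.9922 in². φR_n = 0.90 × 36 × 1.9922 = 64.5 kips.
Governing: min(104.4, 126.6, 64.5) = 64.5 kips → gross-section yield.

64.5 kips (gross-section yield governs)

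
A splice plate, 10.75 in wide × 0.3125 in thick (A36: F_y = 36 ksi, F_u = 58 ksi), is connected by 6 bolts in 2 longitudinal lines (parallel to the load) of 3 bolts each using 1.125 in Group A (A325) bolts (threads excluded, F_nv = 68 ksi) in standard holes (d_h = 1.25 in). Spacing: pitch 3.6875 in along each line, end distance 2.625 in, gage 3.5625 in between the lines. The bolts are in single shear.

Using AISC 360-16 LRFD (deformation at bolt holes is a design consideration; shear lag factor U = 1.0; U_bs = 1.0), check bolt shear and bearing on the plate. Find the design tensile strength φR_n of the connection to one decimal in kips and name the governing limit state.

212.1 kips (bearing governs)

Bolt shear: A_b = π(1.125)²/4 = 0.99402 in². φR_n = 0.75 × 68 × 0.99402 × 6 × 1 = 304.2 kips.
Bearing (0.3125 in plate, F_u = 58 ksi): end bolts L_c = 2.625 − 1.25/2 = 2, R_n = min(1.2×2×0.3125×58, 2.4×1.125×0.3125×58) = 43.5 kips/bolt; interior L_c = 3.6875 − 1.25 = 2.4375, R_n = 48.938 kips/bolt. φR_n = 0.75 × (2×43.5 + 4×48.938) = 212.1 kips.
Governing: min(304.2, 212.1) = 212.1 kips → bearing.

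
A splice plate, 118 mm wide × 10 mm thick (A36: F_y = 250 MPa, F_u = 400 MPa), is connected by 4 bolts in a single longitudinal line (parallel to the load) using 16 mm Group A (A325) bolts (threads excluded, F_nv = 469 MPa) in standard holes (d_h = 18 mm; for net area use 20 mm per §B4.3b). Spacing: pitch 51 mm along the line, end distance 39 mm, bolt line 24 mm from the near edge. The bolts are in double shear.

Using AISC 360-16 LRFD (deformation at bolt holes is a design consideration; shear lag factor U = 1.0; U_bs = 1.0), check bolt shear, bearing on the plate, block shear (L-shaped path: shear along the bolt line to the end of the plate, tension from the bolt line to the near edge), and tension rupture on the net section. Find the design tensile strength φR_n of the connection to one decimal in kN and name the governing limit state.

Bolt shear: A_b = π(16)²/4 = 201.06 mm². φR_n = 0.75 × 469 × 201.06 × 4 × 2 = 565.8 kN.
Bearing (10 mm plate, F_u = 400 MPa): end bolts L_c = 39 − 18/2 = 30, R_n = min(1.2×30×10×400, 2.4×16×10×400) = 144 kN/bolt; interior L_c = 51 − 18 = 33, R_n = 153.6 kN/bolt. φR_n = 0.75 × (1×144 + 3×153.6) = 453.6 kN.
Block shear: shear path 1×[39+3×51] = 1×192 mm, A_gv = 1920, A_nv = 1×(192 − 3.5×20)×10 = 1220 mm²; tension to near edge: (24 − 0.5×20)×10 = 140 mm². R_n = min(0.6×400×1220, 0.6×250×1920) + 1.0×400×140 = min(292.8, 288) + 56 = 344 kN. φR_n = 0.75 × 344 = 258.0 kN.
Tension rupture (net): A_n = (118 − 1×20)×10 = 980 mm² (U = 1.0, A_e = A_n). φR_n = 0.75 × 400 × 980 = 294.0 kN.
Governing: min(565.8, 453.6, 258.0, 294.0) = 258.0 kN → block shear.

258.0 kN (block shear governs)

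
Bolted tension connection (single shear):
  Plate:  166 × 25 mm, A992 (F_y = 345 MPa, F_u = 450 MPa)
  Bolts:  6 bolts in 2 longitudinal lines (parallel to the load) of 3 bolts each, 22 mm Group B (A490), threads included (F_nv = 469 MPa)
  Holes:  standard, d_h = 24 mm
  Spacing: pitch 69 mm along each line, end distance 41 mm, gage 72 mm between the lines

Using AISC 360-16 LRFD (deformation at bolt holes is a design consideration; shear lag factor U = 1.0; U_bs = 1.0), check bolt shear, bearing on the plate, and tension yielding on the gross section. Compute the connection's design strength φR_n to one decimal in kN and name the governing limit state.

Bolt shear: A_b = π(22)²/4 = 380.13 mm². φR_n = 0.75 × 469 × 380.13 × 6 × 1 = 802.3 kN.
Bearing (25 mm plate, F_u = 450 MPa): end bolts L_c = 41 − 24/2 = 29, R_n = min(1.2×29×25×450, 2.4×22×25×450) = 391.5 kN/bolt; interior L_c = 69 − 24 = 45, R_n = 594 kN/bolt. φR_n = 0.75 × (2×391.5 + 4×594) = 2369.3 kN.
Tension yield (gross): A_g = 166×25 = 4150 mm². φR_n = 0.90 × 345 × 4150 = 1288.6 kN.
Governing: min(802.3, 2369.3, 1288.6) = 802.3 kN → bolt shear.

802.3 kN (bolt shear governs)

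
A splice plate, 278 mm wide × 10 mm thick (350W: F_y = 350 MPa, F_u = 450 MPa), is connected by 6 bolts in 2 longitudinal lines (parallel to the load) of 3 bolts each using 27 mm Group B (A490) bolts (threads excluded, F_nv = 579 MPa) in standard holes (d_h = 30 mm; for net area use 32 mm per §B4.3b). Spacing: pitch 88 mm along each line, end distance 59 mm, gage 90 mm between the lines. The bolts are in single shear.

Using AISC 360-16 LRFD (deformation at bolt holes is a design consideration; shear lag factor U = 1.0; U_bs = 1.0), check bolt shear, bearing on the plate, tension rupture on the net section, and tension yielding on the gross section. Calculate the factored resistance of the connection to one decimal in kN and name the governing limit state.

Bolt shear: A_b = π(27)²/4 = 572.56 mm². φR_n = 0.75 × 579 × 572.56 × 6 × 1 = 1491.8 kN.
Bearing (10 mm plate, F_u = 450 MPa): end bolts L_c = 59 − 30/2 = 44, R_n = min(1.2×44×10×450, 2.4×27×10×450) = 237.6 kN/bolt; interior L_c = 88 − 30 = 58, R_n = 291.6 kN/bolt. φR_n = 0.75 × (2×237.6 + 4×291.6) = 1231.2 kN.
Tension rupture (net): A_n = (278 − 2×32)×10 = 2140 mm² (U = 1.0, A_e = A_n). φR_n = 0.75 × 450 × 2140 = 722.3 kN.
Tension yield (gross): A_g = 278×10 = 2780 mm². φR_n = 0.90 × 350 × 2780 = 875.7 kN.
Governing: min(1491.8, 1231.2, 722.3, 875.7) = 722.3 kN → net-section rupture.

722.3 kN (net-section rupture governs)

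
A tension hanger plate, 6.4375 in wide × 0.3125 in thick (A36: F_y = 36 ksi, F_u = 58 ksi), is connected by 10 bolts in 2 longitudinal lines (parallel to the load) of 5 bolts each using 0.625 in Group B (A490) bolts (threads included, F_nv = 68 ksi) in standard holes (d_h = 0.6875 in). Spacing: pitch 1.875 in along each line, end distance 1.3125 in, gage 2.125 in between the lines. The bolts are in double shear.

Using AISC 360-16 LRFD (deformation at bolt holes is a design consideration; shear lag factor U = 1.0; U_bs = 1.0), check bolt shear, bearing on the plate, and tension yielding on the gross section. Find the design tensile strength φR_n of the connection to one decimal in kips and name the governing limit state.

65.2 kips (gross-section yield governs)

Bolt shear: A_b = π(0.625)²/4 = 0.3068 in². φR_n = 0.75 × 68 × 0.3068 × 10 × 2 = 312.9 kips.
Bearing (0.3125 in plate, F_u = 58 ksi): end bolts L_c = 1.3125 − 0.6875/2 = 0.96875, R_n = min(1.2×0.96875×0.3125×58, 2.4×0.625×0.3125×58) = 21.07 kips/bolt; interior L_c = 1.875 − 0.6875 = 1.1875, R_n = 25.828 kips/bolt. φR_n = 0.75 × (2×21.07 + 8×25.828) = 186.6 kips.
Tension yield (gross): A_g = 6.4375×0.3125 = 2.0117 in². φR_n = 0.90 × 36 × 2.0117 = 65.2 kips.
Governing: min(312.9, 186.6, 65.2) = 65.2 kips → gross-section yield.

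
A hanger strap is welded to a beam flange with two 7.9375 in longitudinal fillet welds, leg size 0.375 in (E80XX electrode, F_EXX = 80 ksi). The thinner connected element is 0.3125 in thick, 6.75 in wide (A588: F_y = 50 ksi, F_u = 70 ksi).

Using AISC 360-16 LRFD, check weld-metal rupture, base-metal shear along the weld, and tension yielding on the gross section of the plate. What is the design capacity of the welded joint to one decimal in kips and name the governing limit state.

94.9 kips (gross-section yield governs)

Weld metal: throat = 0.707×0.375 = 0.26513 in, L = 2×7.9375 = 15.875 in. φR_n = 0.75 × 0.6 × 80 × 0.26513 × 15.875 = 151.5 kips.
Base metal shear (0.3125 in plate): yield φR_n = 1.0×0.6×50×0.3125×15.875 = 148.8 kips; rupture φR_n = 0.75×0.6×70×0.3125×15.875 = 156.3 kips; take 148.8 kips (yield).
Tension yield (gross): A_g = 6.75×0.3125 = 2.1094 in². φR_n = 0.90 × 50 × 2.1094 = 94.9 kips.
Governing: min(151.5, 148.8, 94.9) = 94.9 kips → gross-section yield.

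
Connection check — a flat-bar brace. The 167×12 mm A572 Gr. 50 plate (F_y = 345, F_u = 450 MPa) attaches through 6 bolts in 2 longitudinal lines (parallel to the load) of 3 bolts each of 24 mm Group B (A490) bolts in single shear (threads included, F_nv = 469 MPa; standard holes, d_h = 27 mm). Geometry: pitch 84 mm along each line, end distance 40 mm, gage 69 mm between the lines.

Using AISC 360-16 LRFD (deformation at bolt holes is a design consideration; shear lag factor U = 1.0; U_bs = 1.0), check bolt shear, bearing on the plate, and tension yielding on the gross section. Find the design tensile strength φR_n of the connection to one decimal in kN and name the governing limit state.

Bolt shear: A_b = π(24)²/4 = 452.39 mm². φR_n = 0.75 × 469 × 452.39 × 6 × 1 = 954.8 kN.
Bearing (12 mm plate, F_u = 450 MPa): end bolts L_c = 40 − 27/2 = 26.5, R_n = min(1.2×26.5×12×450, 2.4×24×12×450) = 171.72 kN/bolt; interior L_c = 84 − 27 = 57, R_n = 311.04 kN/bolt. φR_n = 0.75 × (2×171.72 + 4×311.04) = 1190.7 kN.
Tension yield (gross): A_g = 167×12 = 2004 mm². φR_n = 0.90 × 345 × 2004 = 622.2 kN.
Governing: min(954.8, 1190.7, 622.2) = 622.2 kN → gross-section yield.

622.2 kN (gross-section yield governs)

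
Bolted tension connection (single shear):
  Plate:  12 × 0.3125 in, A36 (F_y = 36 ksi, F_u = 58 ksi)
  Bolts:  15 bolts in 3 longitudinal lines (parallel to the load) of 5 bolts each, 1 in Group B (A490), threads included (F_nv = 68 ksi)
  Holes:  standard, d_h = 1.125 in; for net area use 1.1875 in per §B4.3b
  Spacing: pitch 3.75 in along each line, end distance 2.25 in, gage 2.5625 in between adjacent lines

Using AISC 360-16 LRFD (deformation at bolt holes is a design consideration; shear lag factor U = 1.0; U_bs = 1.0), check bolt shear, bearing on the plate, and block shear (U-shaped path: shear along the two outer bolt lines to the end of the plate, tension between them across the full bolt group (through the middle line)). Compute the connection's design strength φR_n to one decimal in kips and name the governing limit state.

Bolt shear: A_b = π(1)²/4 = 0.7854 in². φR_n = 0.75 × 68 × 0.7854 × 15 × 1 = 600.8 kips.
Bearing (0.3125 in plate, F_u = 58 ksi): end bolts L_c = 2.25 − 1.125/2 = 1.6875, R_n = min(1.2×1.6875×0.3125×58, 2.4×1×0.3125×58) = 36.703 kips/bolt; interior L_c = 3.75 − 1.125 = 2.625, R_n = 43.5 kips/bolt. φR_n = 0.75 × (3×36.703 + 12×43.5) = 474.1 kips.
Block shear: shear path 2×[2.25+4×3.75] = 2×17.25 in, A_gv = 10.781, A_nv = 2×(17.25 − 4.5×1.1875)×0.3125 = 7.4414 in²; tension across gage: (5.125 − 2×1.1875)×0.3125 = 0.85938 in². R_n = min(0.6×58×7.4414, 0.6×36×10.781) + 1.0×58×0.85938 = min(258.96, 232.87) + 49.844 = 282.71 kips. φR_n = 0.75 × 282.71 = 212.0 kips.
Governing: min(600.8, 474.1, 212.0) = 212.0 kips → block shear.

212.0 kips (block shear governs)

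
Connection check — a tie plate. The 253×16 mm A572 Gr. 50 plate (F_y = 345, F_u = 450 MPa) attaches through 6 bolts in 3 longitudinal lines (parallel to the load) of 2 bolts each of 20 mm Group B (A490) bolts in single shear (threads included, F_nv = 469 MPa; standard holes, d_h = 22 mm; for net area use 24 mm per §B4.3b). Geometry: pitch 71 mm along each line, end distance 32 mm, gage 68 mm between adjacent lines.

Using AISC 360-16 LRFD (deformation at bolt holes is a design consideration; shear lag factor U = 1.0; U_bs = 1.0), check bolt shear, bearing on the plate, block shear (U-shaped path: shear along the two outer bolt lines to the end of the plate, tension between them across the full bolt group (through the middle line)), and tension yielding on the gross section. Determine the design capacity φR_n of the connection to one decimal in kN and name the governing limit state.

663.0 kN (bolt shear governs)

Bolt shear: A_b = π(20)²/4 = 314.16 mm². φR_n = 0.75 × 469 × 314.16 × 6 × 1 = 663.0 kN.
Bearing (16 mm plate, F_u = 450 MPa): end bolts L_c = 32 − 22/2 = 21, R_n = min(1.2×21×16×450, 2.4×20×16×450) = 181.44 kN/bolt; interior L_c = 71 − 22 = 49, R_n = 345.6 kN/bolt. φR_n = 0.75 × (3×181.44 + 3×345.6) = 1185.8 kN.
Block shear: shear path 2×[32+1×71] = 2×103 mm, A_gv = 3296, A_nv = 2×(103 − 1.5×24)×16 = 2144 mm²; tension across gage: (136 − 2×24)×16 = 1408 mm². R_n = min(0.6×450×2144, 0.6×345×3296) + 1.0×450×1408 = min(578.88, 682.27) + 633.6 = 1212.5 kN. φR_n = 0.75 × 1212.5 = 909.4 kN.
Tension yield (gross): A_g = 253×16 = 4048 mm². φR_n = 0.90 × 345 × 4048 = 1256.9 kN.
Governing: min(663.0, 1185.8, 909.4, 1256.9) = 663.0 kN → bolt shear.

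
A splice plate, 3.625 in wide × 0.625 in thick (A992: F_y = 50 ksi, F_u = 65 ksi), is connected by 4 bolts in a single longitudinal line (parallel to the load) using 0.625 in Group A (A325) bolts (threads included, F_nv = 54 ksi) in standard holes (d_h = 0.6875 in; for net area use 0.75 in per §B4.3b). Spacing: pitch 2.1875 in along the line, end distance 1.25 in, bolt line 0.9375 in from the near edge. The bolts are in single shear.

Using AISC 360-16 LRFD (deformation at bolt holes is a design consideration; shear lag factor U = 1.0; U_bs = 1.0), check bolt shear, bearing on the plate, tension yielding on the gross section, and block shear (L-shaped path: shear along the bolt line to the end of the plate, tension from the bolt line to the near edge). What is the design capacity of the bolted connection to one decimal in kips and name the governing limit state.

49.7 kips (bolt shear governs)

Bolt shear: A_b = π(0.625)²/4 = 0.3068 in². φR_n = 0.75 × 54 × 0.3068 × 4 × 1 = 49.7 kips.
Bearing (0.625 in plate, F_u = 65 ksi): end bolts L_c = 1.25 − 0.6875/2 = 0.90625, R_n = min(1.2×0.90625×0.625×65, 2.4×0.625×0.625×65) = 44.18 kips/bolt; interior L_c = 2.1875 − 0.6875 = 1.5, R_n = 60.938 kips/bolt. φR_n = 0.75 × (1×44.18 + 3×60.938) = 170.2 kips.
Tension yield (gross): A_g = 3.625×0.625 = 2.2656 in². φR_n = 0.90 × 50 × 2.2656 = 102.0 kips.
Block shear: shear path 1×[1.25+3×2.1875] = 1×7.8125 in, A_gv = 4.8828, A_nv = 1×(7.8125 − 3.5×0.75)×0.625 = 3.2422 in²; tension to near edge: (0.9375 − 0.5×0.75)×0.625 = 0.35156 in². R_n = min(0.6×65×3.2422, 0.6×50×4.8828) + 1.0×65×0.35156 = min(126.45, 146.48) + 22.851 = 149.3 kips. φR_n = 0.75 × 149.3 = 112.0 kips.
Governing: min(49.7, 170.2, 102.0, 112.0) = 49.7 kips → bolt shear.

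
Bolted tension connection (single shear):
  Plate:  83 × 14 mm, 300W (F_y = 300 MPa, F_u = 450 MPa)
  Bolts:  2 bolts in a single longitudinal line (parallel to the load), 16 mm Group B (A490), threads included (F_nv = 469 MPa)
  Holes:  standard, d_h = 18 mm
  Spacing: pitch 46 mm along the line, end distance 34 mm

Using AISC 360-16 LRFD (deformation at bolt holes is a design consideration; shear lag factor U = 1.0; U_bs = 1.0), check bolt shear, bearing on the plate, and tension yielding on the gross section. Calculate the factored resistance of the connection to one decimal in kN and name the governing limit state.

Bolt shear: A_b = π(16)²/4 = 201.06 mm². φR_n = 0.75 × 469 × 201.06 × 2 × 1 = 141.4 kN.
Bearing (14 mm plate, F_u = 450 MPa): end bolts L_c = 34 − 18/2 = 25, R_n = min(1.2×25×14×450, 2.4×16×14×450) = 189 kN/bolt; interior L_c = 46 − 18 = 28, R_n = 211.68 kN/bolt. φR_n = 0.75 × (1×189 + 1×211.68) = 300.5 kN.
Tension yield (gross): A_g = 83×14 = 1162 mm². φR_n = 0.90 × 300 × 1162 = 313.7 kN.
Governing: min(141.4, 300.5, 313.7) = 141.4 kN → bolt shear.

141.4 kN (bolt shear governs)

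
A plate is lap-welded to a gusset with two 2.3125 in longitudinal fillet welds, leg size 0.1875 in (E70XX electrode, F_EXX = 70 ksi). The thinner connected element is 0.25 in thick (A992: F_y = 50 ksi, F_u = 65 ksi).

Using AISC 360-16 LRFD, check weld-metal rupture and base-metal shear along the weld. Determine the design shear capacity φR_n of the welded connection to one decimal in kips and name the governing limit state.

19.3 kips (weld metal governs)

Weld metal: throat = 0.707×0.1875 = 0.13256 in, L = 2×2.3125 = 4.625 in. φR_n = 0.75 × 0.6 × 70 × 0.13256 × 4.625 = 19.3 kips.
Base metal shear (0.25 in plate): yield φR_n = 1.0×0.6×50×0.25×4.625 = 34.7 kips; rupture φR_n = 0.75×0.6×65×0.25×4.625 = 33.8 kips; take 33.8 kips (rupture).
Governing: min(19.3, 33.8) = 19.3 kips → weld metal.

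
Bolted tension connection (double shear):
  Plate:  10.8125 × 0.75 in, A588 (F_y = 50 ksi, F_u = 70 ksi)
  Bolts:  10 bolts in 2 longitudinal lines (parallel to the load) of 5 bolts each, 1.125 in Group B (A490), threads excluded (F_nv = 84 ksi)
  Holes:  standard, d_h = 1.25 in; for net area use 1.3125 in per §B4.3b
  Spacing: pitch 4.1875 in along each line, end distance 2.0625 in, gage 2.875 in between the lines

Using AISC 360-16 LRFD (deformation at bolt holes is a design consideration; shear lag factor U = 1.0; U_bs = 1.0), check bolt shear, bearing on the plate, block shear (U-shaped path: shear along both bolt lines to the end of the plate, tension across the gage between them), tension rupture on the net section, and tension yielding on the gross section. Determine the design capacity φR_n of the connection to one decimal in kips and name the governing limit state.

322.4 kips (net-section rupture governs)

Bolt shear: A_b = π(1.125)²/4 = 0.99402 in². φR_n = 0.75 × 84 × 0.99402 × 10 × 2 = 1252.5 kips.
Bearing (0.75 in plate, F_u = 70 ksi): end bolts L_c = 2.0625 − 1.25/2 = 1.4375, R_n = min(1.2×1.4375×0.75×70, 2.4×1.125×0.75×70) = 90.563 kips/bolt; interior L_c = 4.1875 − 1.25 = 2.9375, R_n = 141.75 kips/bolt. φR_n = 0.75 × (2×90.563 + 8×141.75) = 986.3 kips.
Block shear: shear path 2×[2.0625+4×4.1875] = 2×18.8125 in, A_gv = 28.219, A_nv = 2×(18.8125 − 4.5×1.3125)×0.75 = 19.359 in²; tension across gage: (2.875 − 1×1.3125)×0.75 = 1.1719 in². R_n = min(0.6×70×19.359, 0.6×50×28.219) + 1.0×70×1.1719 = min(813.08, 846.57) + 82.033 = 895.11 kips. φR_n = 0.75 × 895.11 = 671.3 kips.
Tension rupture (net): A_n = (10.8125 − 2×1.3125)×0.75 = 6.1406 in² (U = 1.0, A_e = A_n). φR_n = 0.75 × 70 × 6.1406 = 322.4 kips.
Tension yield (gross): A_g = 10.8125×0.75 = 8.1094 in². φR_n = 0.90 × 50 × 8.1094 = 364.9 kips.
Governing: min(1252.5, 986.3, 671.3, 322.4, 364.9) = 322.4 kips → net-section rupture.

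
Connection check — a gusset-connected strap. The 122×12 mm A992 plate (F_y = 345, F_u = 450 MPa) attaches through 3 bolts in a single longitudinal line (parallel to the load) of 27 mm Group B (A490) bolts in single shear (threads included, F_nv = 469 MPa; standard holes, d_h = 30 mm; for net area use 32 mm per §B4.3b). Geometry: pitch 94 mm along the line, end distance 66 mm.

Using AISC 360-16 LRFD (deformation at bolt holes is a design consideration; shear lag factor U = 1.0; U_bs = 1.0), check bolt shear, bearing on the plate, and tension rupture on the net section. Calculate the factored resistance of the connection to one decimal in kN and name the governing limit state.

364.5 kN (net-section rupture governs)

Bolt shear: A_b = π(27)²/4 = 572.56 mm². φR_n = 0.75 × 469 × 572.56 × 3 × 1 = 604.2 kN.
Bearing (12 mm plate, F_u = 450 MPa): end bolts L_c = 66 − 30/2 = 51, R_n = min(1.2×51×12×450, 2.4×27×12×450) = 330.48 kN/bolt; interior L_c = 94 − 30 = 64, R_n = 349.92 kN/bolt. φR_n = 0.75 × (1×330.48 + 2×349.92) = 772.7 kN.
Tension rupture (net): A_n = (122 − 1×32)×12 = 1080 mm² (U = 1.0, A_e = A_n). φR_n = 0.75 × 450 × 1080 = 364.5 kN.
Governing: min(604.2, 772.7, 364.5) = 364.5 kN → net-section rupture.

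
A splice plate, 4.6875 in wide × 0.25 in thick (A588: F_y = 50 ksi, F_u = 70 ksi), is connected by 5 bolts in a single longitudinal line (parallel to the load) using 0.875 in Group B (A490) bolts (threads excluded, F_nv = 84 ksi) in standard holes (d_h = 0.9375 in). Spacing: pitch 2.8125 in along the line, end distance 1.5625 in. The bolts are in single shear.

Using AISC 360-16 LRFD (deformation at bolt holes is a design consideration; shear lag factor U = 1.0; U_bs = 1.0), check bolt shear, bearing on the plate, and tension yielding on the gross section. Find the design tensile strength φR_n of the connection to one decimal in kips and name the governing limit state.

52.7 kips (gross-section yield governs)

Bolt shear: A_b = π(0.875)²/4 = 0.60132 in². φR_n = 0.75 × 84 × 0.60132 × 5 × 1 = 189.4 kips.
Bearing (0.25 in plate, F_u = 70 ksi): end bolts L_c = 1.5625 − 0.9375/2 = 1.09375, R_n = min(1.2×1.09375×0.25×70, 2.4×0.875×0.25×70) = 22.969 kips/bolt; interior L_c = 2.8125 − 0.9375 = 1.875, R_n = 36.75 kips/bolt. φR_n = 0.75 × (1×22.969 + 4×36.75) = 127.5 kips.
Tension yield (gross): A_g = 4.6875×0.25 = 1.1719 in². φR_n = 0.90 × 50 × 1.1719 = 52.7 kips.
Governing: min(189.4, 127.5, 52.7) = 52.7 kips → gross-section yield.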